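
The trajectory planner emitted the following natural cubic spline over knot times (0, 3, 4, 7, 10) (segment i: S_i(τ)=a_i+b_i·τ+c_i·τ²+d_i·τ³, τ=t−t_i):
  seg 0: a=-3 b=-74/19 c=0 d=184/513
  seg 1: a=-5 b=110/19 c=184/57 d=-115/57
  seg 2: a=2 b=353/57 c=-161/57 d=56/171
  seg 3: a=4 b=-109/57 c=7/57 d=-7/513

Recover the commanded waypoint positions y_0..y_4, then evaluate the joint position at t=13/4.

y_0=-3 y_1=-5 y_2=2 y_3=4 y_4=-1
S(13/4) = -4113/1216

y_0 = S_0(0) = a_0 = -3
y_1 = S_1(0) = a_1 = -5
y_2 = S_2(0) = a_2 = 2
y_3 = S_3(0) = a_3 = 4
y_4 = S_3(3) = -1
t_q=13/4 is in segment 1 (τ=1/4); S_1(τ)=-4113/1216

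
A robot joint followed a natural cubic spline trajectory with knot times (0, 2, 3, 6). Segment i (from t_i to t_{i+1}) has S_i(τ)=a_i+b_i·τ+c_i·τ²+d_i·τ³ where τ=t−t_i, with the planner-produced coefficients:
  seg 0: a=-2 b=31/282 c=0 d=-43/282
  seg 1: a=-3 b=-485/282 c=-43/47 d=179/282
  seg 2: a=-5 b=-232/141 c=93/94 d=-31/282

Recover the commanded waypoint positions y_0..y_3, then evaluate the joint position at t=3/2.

y_0 = S_0(0) = a_0 = -2
y_1 = S_1(0) = a_1 = -3
y_2 = S_2(0) = a_2 = -5
y_3 = S_2(3) = -4
t_q=3/2 is in segment 0 (τ=3/2); S_0(τ)=-1767/752

y_0=-2 y_1=-3 y_2=-5 y_3=-4
S(3/2) = -1767/752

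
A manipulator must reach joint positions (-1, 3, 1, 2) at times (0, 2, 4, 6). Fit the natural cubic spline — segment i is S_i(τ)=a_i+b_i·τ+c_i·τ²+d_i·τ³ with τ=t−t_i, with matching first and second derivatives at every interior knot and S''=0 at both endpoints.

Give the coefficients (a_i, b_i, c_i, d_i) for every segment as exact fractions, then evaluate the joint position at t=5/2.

Δ: Δ0=2, Δ1=-1, Δ2=1/2
row 1: diag=8, rhs=-18; c'=1/4, d'=-9/4
row 2: denom=8−2·1/4=15/2; d'=(9−2·-9/4)/(15/2)=9/5
back: M2=9/5
back: M1=-9/4−1/4·9/5=-27/10
M: M0=0, M1=-27/10, M2=9/5, M3=0
seg 0: a=-1, c=M0/2=0, d=(M1−M0)/(6·2)=-9/40, b=Δ0−h0·(2M0+M1)/6=29/10
seg 1: a=3, c=M1/2=-27/20, d=(M2−M1)/(6·2)=3/8, b=Δ1−h1·(2M1+M2)/6=1/5
seg 2: a=1, c=M2/2=9/10, d=(M3−M2)/(6·2)=-3/20, b=Δ2−h2·(2M2+M3)/6=-7/10
t_q=5/2 → seg 1, τ=1/2; S=3+1/5·τ+-27/20·τ²+3/8·τ³=899/320

  seg 0: a=-1 b=29/10 c=0 d=-9/40
  seg 1: a=3 b=1/5 c=-27/20 d=3/8
  seg 2: a=1 b=-7/10 c=9/10 d=-3/20
S(5/2) = 899/320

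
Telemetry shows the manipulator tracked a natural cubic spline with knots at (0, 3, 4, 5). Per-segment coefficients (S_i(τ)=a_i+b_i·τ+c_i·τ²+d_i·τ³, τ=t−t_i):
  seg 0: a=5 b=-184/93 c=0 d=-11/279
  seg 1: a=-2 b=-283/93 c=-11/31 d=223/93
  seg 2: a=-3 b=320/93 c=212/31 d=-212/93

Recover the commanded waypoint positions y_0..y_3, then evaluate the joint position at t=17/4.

y_0=5 y_1=-2 y_2=-3 y_3=5
S(17/4) = -867/496

y_0 = S_0(0) = a_0 = 5
y_1 = S_1(0) = a_1 = -2
y_2 = S_2(0) = a_2 = -3
y_3 = S_2(1) = 5
t_q=17/4 is in segment 2 (τ=1/4); S_2(τ)=-867/496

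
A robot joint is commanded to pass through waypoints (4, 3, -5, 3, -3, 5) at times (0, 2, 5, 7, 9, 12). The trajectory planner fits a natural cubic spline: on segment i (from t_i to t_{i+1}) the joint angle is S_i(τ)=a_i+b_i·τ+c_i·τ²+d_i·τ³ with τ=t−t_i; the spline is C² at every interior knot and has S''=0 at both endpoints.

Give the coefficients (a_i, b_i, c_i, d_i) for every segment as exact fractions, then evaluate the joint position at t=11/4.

  seg 0: a=4 b=1939/3258 c=0 d=-446/1629
  seg 1: a=3 b=-8765/3258 c=-892/543 d=16133/29322
  seg 2: a=-5 b=3761/1629 c=10781/3258 d=-4013/3258
  seg 3: a=3 b=415/543 c=-13297/3258 d=7165/6516
  seg 4: a=-3 b=-3854/1629 c=4099/1629 d=-4099/14661
S(11/4) = 6727/23168

Δ: Δ0=-1/2, Δ1=-8/3, Δ2=4, Δ3=-3, Δ4=8/3
row 1: diag=10, rhs=-13; c'=3/10, d'=-13/10
row 2: denom=10−3·3/10=91/10; d'=(40−3·-13/10)/(91/10)=439/91
row 3: denom=8−2·20/91=688/91; d'=(-42−2·439/91)/(688/91)=-1175/172
row 4: denom=10−2·91/344=1629/172; d'=(34−2·-1175/172)/(1629/172)=8198/1629
back: M4=8198/1629
back: M3=-1175/172−91/344·8198/1629=-13297/1629
back: M2=439/91−20/91·-13297/1629=10781/1629
back: M1=-13/10−3/10·10781/1629=-1784/543
M: M0=0, M1=-1784/543, M2=10781/1629, M3=-13297/1629, M4=8198/1629, M5=0
seg 0: a=4, c=M0/2=0, d=(M1−M0)/(6·2)=-446/1629, b=Δ0−h0·(2M0+M1)/6=1939/3258
seg 1: a=3, c=M1/2=-892/543, d=(M2−M1)/(6·3)=16133/29322, b=Δ1−h1·(2M1+M2)/6=-8765/3258
seg 2: a=-5, c=M2/2=10781/3258, d=(M3−M2)/(6·2)=-4013/3258, b=Δ2−h2·(2M2+M3)/6=3761/1629
seg 3: a=3, c=M3/2=-13297/3258, d=(M4−M3)/(6·2)=7165/6516, b=Δ3−h3·(2M3+M4)/6=415/543
seg 4: a=-3, c=M4/2=4099/1629, d=(M5−M4)/(6·3)=-4099/14661, b=Δ4−h4·(2M4+M5)/6=-3854/1629
t_q=11/4 → seg 1, τ=3/4; S=3+-8765/3258·τ+-892/543·τ²+16133/29322·τ³=6727/23168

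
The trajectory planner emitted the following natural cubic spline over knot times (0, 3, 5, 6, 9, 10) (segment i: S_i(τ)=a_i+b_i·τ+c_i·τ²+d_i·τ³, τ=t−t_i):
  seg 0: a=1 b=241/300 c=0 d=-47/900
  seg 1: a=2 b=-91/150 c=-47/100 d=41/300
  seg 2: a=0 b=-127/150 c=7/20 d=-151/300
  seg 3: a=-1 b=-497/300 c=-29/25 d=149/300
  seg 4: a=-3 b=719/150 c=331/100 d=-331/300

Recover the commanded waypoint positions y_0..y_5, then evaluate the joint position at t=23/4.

y_0 = S_0(0) = a_0 = 1
y_1 = S_1(0) = a_1 = 2
y_2 = S_2(0) = a_2 = 0
y_3 = S_3(0) = a_3 = -1
y_4 = S_4(0) = a_4 = -3
y_5 = S_4(1) = 4
t_q=23/4 is in segment 2 (τ=3/4); S_2(τ)=-4163/6400

y_0=1 y_1=2 y_2=0 y_3=-1 y_4=-3 y_5=4
S(23/4) = -4163/6400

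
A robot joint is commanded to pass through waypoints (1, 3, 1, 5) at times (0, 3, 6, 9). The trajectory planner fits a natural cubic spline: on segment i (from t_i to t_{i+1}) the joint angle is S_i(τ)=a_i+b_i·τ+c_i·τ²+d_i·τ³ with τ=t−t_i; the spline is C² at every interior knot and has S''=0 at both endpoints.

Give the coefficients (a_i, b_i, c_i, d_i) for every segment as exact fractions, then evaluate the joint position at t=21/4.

  seg 0: a=1 b=52/45 c=0 d=-22/405
  seg 1: a=3 b=-14/45 c=-22/45 d=10/81
  seg 2: a=1 b=4/45 c=28/45 d=-28/405
S(21/4) = 197/160

Δ: Δ0=2/3, Δ1=-2/3, Δ2=4/3
row 1: diag=12, rhs=-8; c'=1/4, d'=-2/3
row 2: denom=12−3·1/4=45/4; d'=(12−3·-2/3)/(45/4)=56/45
back: M2=56/45
back: M1=-2/3−1/4·56/45=-44/45
M: M0=0, M1=-44/45, M2=56/45, M3=0
seg 0: a=1, c=M0/2=0, d=(M1−M0)/(6·3)=-22/405, b=Δ0−h0·(2M0+M1)/6=52/45
seg 1: a=3, c=M1/2=-22/45, d=(M2−M1)/(6·3)=10/81, b=Δ1−h1·(2M1+M2)/6=-14/45
seg 2: a=1, c=M2/2=28/45, d=(M3−M2)/(6·3)=-28/405, b=Δ2−h2·(2M2+M3)/6=4/45
t_q=21/4 → seg 1, τ=9/4; S=3+-14/45·τ+-22/45·τ²+10/81·τ³=197/160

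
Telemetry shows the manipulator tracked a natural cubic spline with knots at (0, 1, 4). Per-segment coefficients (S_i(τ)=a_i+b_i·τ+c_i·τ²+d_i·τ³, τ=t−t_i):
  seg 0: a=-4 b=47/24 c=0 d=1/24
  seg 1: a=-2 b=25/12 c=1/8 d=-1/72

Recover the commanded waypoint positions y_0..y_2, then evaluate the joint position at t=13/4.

y_0=-4 y_1=-2 y_2=5
S(13/4) = 1619/512

y_0 = S_0(0) = a_0 = -4
y_1 = S_1(0) = a_1 = -2
y_2 = S_1(3) = 5
t_q=13/4 is in segment 1 (τ=9/4); S_1(τ)=1619/512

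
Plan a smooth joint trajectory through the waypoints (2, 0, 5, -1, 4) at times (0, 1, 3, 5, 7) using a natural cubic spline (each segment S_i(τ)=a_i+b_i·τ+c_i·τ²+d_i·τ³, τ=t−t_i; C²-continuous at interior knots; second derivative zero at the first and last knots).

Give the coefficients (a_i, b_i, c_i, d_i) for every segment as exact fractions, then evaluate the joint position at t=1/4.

  seg 0: a=2 b=-259/82 c=0 d=95/82
  seg 1: a=0 b=13/41 c=285/82 d=-391/328
  seg 2: a=5 b=-7/82 c=-603/164 d=91/82
  seg 3: a=-1 b=-121/82 c=489/164 d=-163/328
S(1/4) = 6447/5248

Δ: Δ0=-2, Δ1=5/2, Δ2=-3, Δ3=5/2
row 1: diag=6, rhs=27; c'=1/3, d'=9/2
row 2: denom=8−2·1/3=22/3; d'=(-33−2·9/2)/(22/3)=-63/11
row 3: denom=8−2·3/11=82/11; d'=(33−2·-63/11)/(82/11)=489/82
back: M3=489/82
back: M2=-63/11−3/11·489/82=-603/82
back: M1=9/2−1/3·-603/82=285/41
M: M0=0, M1=285/41, M2=-603/82, M3=489/82, M4=0
seg 0: a=2, c=M0/2=0, d=(M1−M0)/(6·1)=95/82, b=Δ0−h0·(2M0+M1)/6=-259/82
seg 1: a=0, c=M1/2=285/82, d=(M2−M1)/(6·2)=-391/328, b=Δ1−h1·(2M1+M2)/6=13/41
seg 2: a=5, c=M2/2=-603/164, d=(M3−M2)/(6·2)=91/82, b=Δ2−h2·(2M2+M3)/6=-7/82
seg 3: a=-1, c=M3/2=489/164, d=(M4−M3)/(6·2)=-163/328, b=Δ3−h3·(2M3+M4)/6=-121/82
t_q=1/4 → seg 0, τ=1/4; S=2+-259/82·τ+0·τ²+95/82·τ³=6447/5248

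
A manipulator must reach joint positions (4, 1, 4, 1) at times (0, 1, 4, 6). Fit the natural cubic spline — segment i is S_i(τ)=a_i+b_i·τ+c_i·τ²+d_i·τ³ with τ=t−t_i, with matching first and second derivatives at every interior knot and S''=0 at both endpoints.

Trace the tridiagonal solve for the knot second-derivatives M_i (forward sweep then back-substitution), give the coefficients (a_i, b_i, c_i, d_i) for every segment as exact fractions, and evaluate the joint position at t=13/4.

Δ: Δ0=-3, Δ1=1, Δ2=-3/2
row 1: diag=8, rhs=24; c'=3/8, d'=3
row 2: denom=10−3·3/8=71/8; d'=(-15−3·3)/(71/8)=-192/71
back: M2=-192/71
back: M1=3−3/8·-192/71=285/71
M: M0=0, M1=285/71, M2=-192/71, M3=0
seg 0: a=4, c=M0/2=0, d=(M1−M0)/(6·1)=95/142, b=Δ0−h0·(2M0+M1)/6=-521/142
seg 1: a=1, c=M1/2=285/142, d=(M2−M1)/(6·3)=-53/142, b=Δ1−h1·(2M1+M2)/6=-118/71
seg 2: a=4, c=M2/2=-96/71, d=(M3−M2)/(6·2)=16/71, b=Δ2−h2·(2M2+M3)/6=43/142
t_q=13/4 → seg 1, τ=9/4; S=1+-118/71·τ+285/142·τ²+-53/142·τ³=28807/9088

  seg 0: a=4 b=-521/142 c=0 d=95/142
  seg 1: a=1 b=-118/71 c=285/142 d=-53/142
  seg 2: a=4 b=43/142 c=-96/71 d=16/71
S(13/4) = 28807/9088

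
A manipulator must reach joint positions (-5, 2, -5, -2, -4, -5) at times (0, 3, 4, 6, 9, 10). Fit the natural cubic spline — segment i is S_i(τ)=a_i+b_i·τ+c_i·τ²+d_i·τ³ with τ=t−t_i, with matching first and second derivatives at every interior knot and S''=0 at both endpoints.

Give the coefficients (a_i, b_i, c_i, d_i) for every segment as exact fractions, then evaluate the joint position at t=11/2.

Δ: Δ0=7/3, Δ1=-7, Δ2=3/2, Δ3=-2/3, Δ4=-1
row 1: diag=8, rhs=-56; c'=1/8, d'=-7
row 2: denom=6−1·1/8=47/8; d'=(51−1·-7)/(47/8)=464/47
row 3: denom=10−2·16/47=438/47; d'=(-13−2·464/47)/(438/47)=-513/146
row 4: denom=8−3·47/146=1027/146; d'=(-2−3·-513/146)/(1027/146)=1247/1027
back: M4=1247/1027
back: M3=-513/146−47/146·1247/1027=-4010/1027
back: M2=464/47−16/47·-4010/1027=11504/1027
back: M1=-7−1/8·11504/1027=-8627/1027
M: M0=0, M1=-8627/1027, M2=11504/1027, M3=-4010/1027, M4=1247/1027, M5=0
seg 0: a=-5, c=M0/2=0, d=(M1−M0)/(6·3)=-8627/18486, b=Δ0−h0·(2M0+M1)/6=40259/6162
seg 1: a=2, c=M1/2=-8627/2054, d=(M2−M1)/(6·1)=20131/6162, b=Δ1−h1·(2M1+M2)/6=-18692/3081
seg 2: a=-5, c=M2/2=5752/1027, d=(M3−M2)/(6·2)=-7757/6162, b=Δ2−h2·(2M2+M3)/6=-28753/6162
seg 3: a=-2, c=M3/2=-2005/1027, d=(M4−M3)/(6·3)=5257/18486, b=Δ3−h3·(2M3+M4)/6=1247/474
seg 4: a=-4, c=M4/2=1247/2054, d=(M5−M4)/(6·1)=-1247/6162, b=Δ4−h4·(2M4+M5)/6=-4328/3081
t_q=11/2 → seg 2, τ=3/2; S=-5+-28753/6162·τ+5752/1027·τ²+-7757/6162·τ³=-59913/16432

  seg 0: a=-5 b=40259/6162 c=0 d=-8627/18486
  seg 1: a=2 b=-18692/3081 c=-8627/2054 d=20131/6162
  seg 2: a=-5 b=-28753/6162 c=5752/1027 d=-7757/6162
  seg 3: a=-2 b=1247/474 c=-2005/1027 d=5257/18486
  seg 4: a=-4 b=-4328/3081 c=1247/2054 d=-1247/6162
S(11/2) = -59913/16432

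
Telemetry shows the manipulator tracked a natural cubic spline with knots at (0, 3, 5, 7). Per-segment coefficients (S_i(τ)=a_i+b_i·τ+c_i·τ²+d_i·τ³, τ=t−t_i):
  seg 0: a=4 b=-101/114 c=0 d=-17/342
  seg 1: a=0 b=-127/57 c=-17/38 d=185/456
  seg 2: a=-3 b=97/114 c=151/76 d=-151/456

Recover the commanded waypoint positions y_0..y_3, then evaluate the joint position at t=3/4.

y_0 = S_0(0) = a_0 = 4
y_1 = S_1(0) = a_1 = 0
y_2 = S_2(0) = a_2 = -3
y_3 = S_2(2) = 4
t_q=3/4 is in segment 0 (τ=3/4); S_0(τ)=8061/2432

y_0=4 y_1=0 y_2=-3 y_3=4
S(3/4) = 8061/2432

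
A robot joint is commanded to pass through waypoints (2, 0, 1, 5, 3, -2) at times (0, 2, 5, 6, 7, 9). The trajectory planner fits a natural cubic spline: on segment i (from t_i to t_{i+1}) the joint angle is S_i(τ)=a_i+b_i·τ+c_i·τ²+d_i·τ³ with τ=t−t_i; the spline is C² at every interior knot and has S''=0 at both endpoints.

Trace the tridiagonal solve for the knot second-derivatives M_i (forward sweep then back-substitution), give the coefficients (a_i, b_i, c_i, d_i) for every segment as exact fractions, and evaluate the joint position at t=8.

  seg 0: a=2 b=-3986/4719 c=0 d=-733/18876
  seg 1: a=0 b=-6185/4719 c=-733/3146 d=63/242
  seg 2: a=1 b=40775/9438 c=3319/1573 d=-22937/9438
  seg 3: a=5 b=536/429 c=-16299/3146 d=18229/9438
  seg 4: a=3 b=-31315/9438 c=965/1573 d=-965/9438
S(8) = 304/1573

Δ: Δ0=-1, Δ1=1/3, Δ2=4, Δ3=-2, Δ4=-5/2
row 1: diag=10, rhs=8; c'=3/10, d'=4/5
row 2: denom=8−3·3/10=71/10; d'=(22−3·4/5)/(71/10)=196/71
row 3: denom=4−1·10/71=274/71; d'=(-36−1·196/71)/(274/71)=-1376/137
row 4: denom=6−1·71/274=1573/274; d'=(-3−1·-1376/137)/(1573/274)=1930/1573
back: M4=1930/1573
back: M3=-1376/137−71/274·1930/1573=-16299/1573
back: M2=196/71−10/71·-16299/1573=6638/1573
back: M1=4/5−3/10·6638/1573=-733/1573
M: M0=0, M1=-733/1573, M2=6638/1573, M3=-16299/1573, M4=1930/1573, M5=0
seg 0: a=2, c=M0/2=0, d=(M1−M0)/(6·2)=-733/18876, b=Δ0−h0·(2M0+M1)/6=-3986/4719
seg 1: a=0, c=M1/2=-733/3146, d=(M2−M1)/(6·3)=63/242, b=Δ1−h1·(2M1+M2)/6=-6185/4719
seg 2: a=1, c=M2/2=3319/1573, d=(M3−M2)/(6·1)=-22937/9438, b=Δ2−h2·(2M2+M3)/6=40775/9438
seg 3: a=5, c=M3/2=-16299/3146, d=(M4−M3)/(6·1)=18229/9438, b=Δ3−h3·(2M3+M4)/6=536/429
seg 4: a=3, c=M4/2=965/1573, d=(M5−M4)/(6·2)=-965/9438, b=Δ4−h4·(2M4+M5)/6=-31315/9438
t_q=8 → seg 4, τ=1; S=3+-31315/9438·τ+965/1573·τ²+-965/9438·τ³=304/1573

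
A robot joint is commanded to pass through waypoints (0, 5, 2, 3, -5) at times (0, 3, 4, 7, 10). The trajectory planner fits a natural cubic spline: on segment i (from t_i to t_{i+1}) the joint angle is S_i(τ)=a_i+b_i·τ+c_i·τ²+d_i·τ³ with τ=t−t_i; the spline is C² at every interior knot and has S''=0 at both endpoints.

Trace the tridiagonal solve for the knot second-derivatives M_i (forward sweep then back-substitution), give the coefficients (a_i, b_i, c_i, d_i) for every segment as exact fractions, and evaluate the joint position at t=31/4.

Δ: Δ0=5/3, Δ1=-3, Δ2=1/3, Δ3=-8/3
row 1: diag=8, rhs=-28; c'=1/8, d'=-7/2
row 2: denom=8−1·1/8=63/8; d'=(20−1·-7/2)/(63/8)=188/63
row 3: denom=12−3·8/21=76/7; d'=(-18−3·188/63)/(76/7)=-283/114
back: M3=-283/114
back: M2=188/63−8/21·-283/114=224/57
back: M1=-7/2−1/8·224/57=-455/114
M: M0=0, M1=-455/114, M2=224/57, M3=-283/114, M4=0
seg 0: a=0, c=M0/2=0, d=(M1−M0)/(6·3)=-455/2052, b=Δ0−h0·(2M0+M1)/6=835/228
seg 1: a=5, c=M1/2=-455/228, d=(M2−M1)/(6·1)=301/228, b=Δ1−h1·(2M1+M2)/6=-265/114
seg 2: a=2, c=M2/2=112/57, d=(M3−M2)/(6·3)=-731/2052, b=Δ2−h2·(2M2+M3)/6=-179/76
seg 3: a=3, c=M3/2=-283/228, d=(M4−M3)/(6·3)=283/2052, b=Δ3−h3·(2M3+M4)/6=-7/38
t_q=31/4 → seg 3, τ=3/4; S=3+-7/38·τ+-283/228·τ²+283/2052·τ³=10807/4864

  seg 0: a=0 b=835/228 c=0 d=-455/2052
  seg 1: a=5 b=-265/114 c=-455/228 d=301/228
  seg 2: a=2 b=-179/76 c=112/57 d=-731/2052
  seg 3: a=3 b=-7/38 c=-283/228 d=283/2052
S(31/4) = 10807/4864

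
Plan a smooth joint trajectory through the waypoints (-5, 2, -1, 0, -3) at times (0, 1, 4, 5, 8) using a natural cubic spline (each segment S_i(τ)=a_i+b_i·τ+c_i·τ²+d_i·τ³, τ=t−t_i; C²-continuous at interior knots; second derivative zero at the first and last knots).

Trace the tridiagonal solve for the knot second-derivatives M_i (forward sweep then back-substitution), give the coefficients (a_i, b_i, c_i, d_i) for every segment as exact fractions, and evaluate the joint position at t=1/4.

Δ: Δ0=7, Δ1=-1, Δ2=1, Δ3=-1
row 1: diag=8, rhs=-48; c'=3/8, d'=-6
row 2: denom=8−3·3/8=55/8; d'=(12−3·-6)/(55/8)=48/11
row 3: denom=8−1·8/55=432/55; d'=(-12−1·48/11)/(432/55)=-25/12
back: M3=-25/12
back: M2=48/11−8/55·-25/12=14/3
back: M1=-6−3/8·14/3=-31/4
M: M0=0, M1=-31/4, M2=14/3, M3=-25/12, M4=0
seg 0: a=-5, c=M0/2=0, d=(M1−M0)/(6·1)=-31/24, b=Δ0−h0·(2M0+M1)/6=199/24
seg 1: a=2, c=M1/2=-31/8, d=(M2−M1)/(6·3)=149/216, b=Δ1−h1·(2M1+M2)/6=53/12
seg 2: a=-1, c=M2/2=7/3, d=(M3−M2)/(6·1)=-9/8, b=Δ2−h2·(2M2+M3)/6=-5/24
seg 3: a=0, c=M3/2=-25/24, d=(M4−M3)/(6·3)=25/216, b=Δ3−h3·(2M3+M4)/6=13/12
t_q=1/4 → seg 0, τ=1/4; S=-5+199/24·τ+0·τ²+-31/24·τ³=-1509/512

  seg 0: a=-5 b=199/24 c=0 d=-31/24
  seg 1: a=2 b=53/12 c=-31/8 d=149/216
  seg 2: a=-1 b=-5/24 c=7/3 d=-9/8
  seg 3: a=0 b=13/12 c=-25/24 d=25/216
S(1/4) = -1509/512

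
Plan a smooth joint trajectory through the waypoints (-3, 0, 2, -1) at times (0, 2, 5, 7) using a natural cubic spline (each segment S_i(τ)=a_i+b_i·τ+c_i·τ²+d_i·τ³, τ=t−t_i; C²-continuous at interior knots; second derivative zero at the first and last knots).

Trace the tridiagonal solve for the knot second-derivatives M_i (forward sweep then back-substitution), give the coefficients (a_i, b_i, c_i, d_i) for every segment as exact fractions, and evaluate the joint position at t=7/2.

Δ: Δ0=3/2, Δ1=2/3, Δ2=-3/2
row 1: diag=10, rhs=-5; c'=3/10, d'=-1/2
row 2: denom=10−3·3/10=91/10; d'=(-13−3·-1/2)/(91/10)=-115/91
back: M2=-115/91
back: M1=-1/2−3/10·-115/91=-11/91
M: M0=0, M1=-11/91, M2=-115/91, M3=0
seg 0: a=-3, c=M0/2=0, d=(M1−M0)/(6·2)=-11/1092, b=Δ0−h0·(2M0+M1)/6=841/546
seg 1: a=0, c=M1/2=-11/182, d=(M2−M1)/(6·3)=-4/63, b=Δ1−h1·(2M1+M2)/6=775/546
seg 2: a=2, c=M2/2=-115/182, d=(M3−M2)/(6·2)=115/1092, b=Δ2−h2·(2M2+M3)/6=-359/546
t_q=7/2 → seg 1, τ=3/2; S=0+775/546·τ+-11/182·τ²+-4/63·τ³=185/104

  seg 0: a=-3 b=841/546 c=0 d=-11/1092
  seg 1: a=0 b=775/546 c=-11/182 d=-4/63
  seg 2: a=2 b=-359/546 c=-115/182 d=115/1092
S(7/2) = 185/104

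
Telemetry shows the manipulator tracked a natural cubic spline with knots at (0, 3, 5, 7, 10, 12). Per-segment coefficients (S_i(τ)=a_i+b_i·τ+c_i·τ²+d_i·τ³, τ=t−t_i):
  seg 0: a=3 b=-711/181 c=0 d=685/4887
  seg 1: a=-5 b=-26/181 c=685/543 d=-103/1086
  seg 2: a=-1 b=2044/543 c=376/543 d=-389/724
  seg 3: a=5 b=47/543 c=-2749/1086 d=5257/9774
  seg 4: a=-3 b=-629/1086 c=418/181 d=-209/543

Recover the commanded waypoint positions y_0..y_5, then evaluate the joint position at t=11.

y_0=3 y_1=-5 y_2=-1 y_3=5 y_4=-3 y_5=2
S(11) = -599/362

y_0 = S_0(0) = a_0 = 3
y_1 = S_1(0) = a_1 = -5
y_2 = S_2(0) = a_2 = -1
y_3 = S_3(0) = a_3 = 5
y_4 = S_4(0) = a_4 = -3
y_5 = S_4(2) = 2
t_q=11 is in segment 4 (τ=1); S_4(τ)=-599/362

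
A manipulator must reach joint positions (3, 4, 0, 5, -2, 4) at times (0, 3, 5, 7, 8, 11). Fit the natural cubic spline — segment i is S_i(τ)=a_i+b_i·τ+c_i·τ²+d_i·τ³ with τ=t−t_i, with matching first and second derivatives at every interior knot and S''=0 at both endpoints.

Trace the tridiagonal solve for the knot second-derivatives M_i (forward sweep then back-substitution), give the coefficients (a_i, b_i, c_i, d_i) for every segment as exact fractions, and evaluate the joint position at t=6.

Δ: Δ0=1/3, Δ1=-2, Δ2=5/2, Δ3=-7, Δ4=2
row 1: diag=10, rhs=-14; c'=1/5, d'=-7/5
row 2: denom=8−2·1/5=38/5; d'=(27−2·-7/5)/(38/5)=149/38
row 3: denom=6−2·5/19=104/19; d'=(-57−2·149/38)/(104/19)=-154/13
row 4: denom=8−1·19/104=813/104; d'=(54−1·-154/13)/(813/104)=6848/813
back: M4=6848/813
back: M3=-154/13−19/104·6848/813=-10882/813
back: M2=149/38−5/19·-10882/813=12103/1626
back: M1=-7/5−1/5·12103/1626=-4697/1626
M: M0=0, M1=-4697/1626, M2=12103/1626, M3=-10882/813, M4=6848/813, M5=0
seg 0: a=3, c=M0/2=0, d=(M1−M0)/(6·3)=-4697/29268, b=Δ0−h0·(2M0+M1)/6=1927/1084
seg 1: a=4, c=M1/2=-4697/3252, d=(M2−M1)/(6·2)=700/813, b=Δ1−h1·(2M1+M2)/6=-1385/542
seg 2: a=0, c=M2/2=12103/3252, d=(M3−M2)/(6·2)=-3763/2168, b=Δ2−h2·(2M2+M3)/6=3251/1626
seg 3: a=5, c=M3/2=-5441/813, d=(M4−M3)/(6·1)=985/271, b=Δ3−h3·(2M3+M4)/6=-3205/813
seg 4: a=-2, c=M4/2=3424/813, d=(M5−M4)/(6·3)=-3424/7317, b=Δ4−h4·(2M4+M5)/6=-5222/813
t_q=6 → seg 2, τ=1; S=0+3251/1626·τ+12103/3252·τ²+-3763/2168·τ³=25921/6504

  seg 0: a=3 b=1927/1084 c=0 d=-4697/29268
  seg 1: a=4 b=-1385/542 c=-4697/3252 d=700/813
  seg 2: a=0 b=3251/1626 c=12103/3252 d=-3763/2168
  seg 3: a=5 b=-3205/813 c=-5441/813 d=985/271
  seg 4: a=-2 b=-5222/813 c=3424/813 d=-3424/7317
S(6) = 25921/6504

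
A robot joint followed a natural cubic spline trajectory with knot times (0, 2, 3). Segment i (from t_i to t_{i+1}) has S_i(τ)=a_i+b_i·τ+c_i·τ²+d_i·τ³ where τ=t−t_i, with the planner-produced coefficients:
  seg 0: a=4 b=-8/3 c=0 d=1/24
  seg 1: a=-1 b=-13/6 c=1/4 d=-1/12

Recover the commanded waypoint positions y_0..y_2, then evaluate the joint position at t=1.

y_0 = S_0(0) = a_0 = 4
y_1 = S_1(0) = a_1 = -1
y_2 = S_1(1) = -3
t_q=1 is in segment 0 (τ=1); S_0(τ)=11/8

y_0=4 y_1=-1 y_2=-3
S(1) = 11/8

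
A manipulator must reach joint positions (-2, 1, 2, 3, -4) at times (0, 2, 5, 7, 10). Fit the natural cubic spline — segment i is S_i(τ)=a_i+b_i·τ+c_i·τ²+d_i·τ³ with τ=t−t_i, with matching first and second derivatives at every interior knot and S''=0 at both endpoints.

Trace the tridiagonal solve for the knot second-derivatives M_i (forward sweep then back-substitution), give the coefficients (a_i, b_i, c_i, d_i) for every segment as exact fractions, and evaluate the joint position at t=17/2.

  seg 0: a=-2 b=1573/870 c=0 d=-67/870
  seg 1: a=1 b=769/870 c=-67/145 d=727/7830
  seg 2: a=2 b=269/435 c=65/174 d=-251/1160
  seg 3: a=3 b=-421/870 c=-1609/1740 d=1609/15660
S(17/2) = 2507/4640

Δ: Δ0=3/2, Δ1=1/3, Δ2=1/2, Δ3=-7/3
row 1: diag=10, rhs=-7; c'=3/10, d'=-7/10
row 2: denom=10−3·3/10=91/10; d'=(1−3·-7/10)/(91/10)=31/91
row 3: denom=10−2·20/91=870/91; d'=(-17−2·31/91)/(870/91)=-1609/870
back: M3=-1609/870
back: M2=31/91−20/91·-1609/870=65/87
back: M1=-7/10−3/10·65/87=-134/145
M: M0=0, M1=-134/145, M2=65/87, M3=-1609/870, M4=0
seg 0: a=-2, c=M0/2=0, d=(M1−M0)/(6·2)=-67/870, b=Δ0−h0·(2M0+M1)/6=1573/870
seg 1: a=1, c=M1/2=-67/145, d=(M2−M1)/(6·3)=727/7830, b=Δ1−h1·(2M1+M2)/6=769/870
seg 2: a=2, c=M2/2=65/174, d=(M3−M2)/(6·2)=-251/1160, b=Δ2−h2·(2M2+M3)/6=269/435
seg 3: a=3, c=M3/2=-1609/1740, d=(M4−M3)/(6·3)=1609/15660, b=Δ3−h3·(2M3+M4)/6=-421/870
t_q=17/2 → seg 3, τ=3/2; S=3+-421/870·τ+-1609/1740·τ²+1609/15660·τ³=2507/4640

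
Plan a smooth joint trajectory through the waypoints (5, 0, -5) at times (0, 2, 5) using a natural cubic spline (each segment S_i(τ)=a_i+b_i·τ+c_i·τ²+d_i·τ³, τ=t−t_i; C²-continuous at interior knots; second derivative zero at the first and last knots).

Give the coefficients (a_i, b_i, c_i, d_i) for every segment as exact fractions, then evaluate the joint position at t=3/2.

Δ: Δ0=-5/2, Δ1=-5/3
row 1: diag=10, rhs=5; c'=3/10, d'=1/2
back: M1=1/2
M: M0=0, M1=1/2, M2=0
seg 0: a=5, c=M0/2=0, d=(M1−M0)/(6·2)=1/24, b=Δ0−h0·(2M0+M1)/6=-8/3
seg 1: a=0, c=M1/2=1/4, d=(M2−M1)/(6·3)=-1/36, b=Δ1−h1·(2M1+M2)/6=-13/6
t_q=3/2 → seg 0, τ=3/2; S=5+-8/3·τ+0·τ²+1/24·τ³=73/64

  seg 0: a=5 b=-8/3 c=0 d=1/24
  seg 1: a=0 b=-13/6 c=1/4 d=-1/36
S(3/2) = 73/64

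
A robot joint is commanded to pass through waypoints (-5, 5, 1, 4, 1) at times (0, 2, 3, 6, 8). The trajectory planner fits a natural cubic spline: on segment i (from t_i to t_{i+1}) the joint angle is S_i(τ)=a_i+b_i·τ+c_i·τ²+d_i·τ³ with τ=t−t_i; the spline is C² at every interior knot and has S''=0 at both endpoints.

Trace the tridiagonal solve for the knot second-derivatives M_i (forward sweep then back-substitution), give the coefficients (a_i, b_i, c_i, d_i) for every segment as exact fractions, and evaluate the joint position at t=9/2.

Δ: Δ0=5, Δ1=-4, Δ2=1, Δ3=-3/2
row 1: diag=6, rhs=-54; c'=1/6, d'=-9
row 2: denom=8−1·1/6=47/6; d'=(30−1·-9)/(47/6)=234/47
row 3: denom=10−3·18/47=416/47; d'=(-15−3·234/47)/(416/47)=-1407/416
back: M3=-1407/416
back: M2=234/47−18/47·-1407/416=1305/208
back: M1=-9−1/6·1305/208=-4179/416
M: M0=0, M1=-4179/416, M2=1305/208, M3=-1407/416, M4=0
seg 0: a=-5, c=M0/2=0, d=(M1−M0)/(6·2)=-1393/1664, b=Δ0−h0·(2M0+M1)/6=3473/416
seg 1: a=5, c=M1/2=-4179/832, d=(M2−M1)/(6·1)=2263/832, b=Δ1−h1·(2M1+M2)/6=-353/208
seg 2: a=1, c=M2/2=1305/416, d=(M3−M2)/(6·3)=-103/192, b=Δ2−h2·(2M2+M3)/6=-2981/832
seg 3: a=4, c=M3/2=-1407/832, d=(M4−M3)/(6·2)=469/1664, b=Δ3−h3·(2M3+M4)/6=157/208
t_q=9/2 → seg 2, τ=3/2; S=1+-2981/832·τ+1305/416·τ²+-103/192·τ³=5813/6656

  seg 0: a=-5 b=3473/416 c=0 d=-1393/1664
  seg 1: a=5 b=-353/208 c=-4179/832 d=2263/832
  seg 2: a=1 b=-2981/832 c=1305/416 d=-103/192
  seg 3: a=4 b=157/208 c=-1407/832 d=469/1664
S(9/2) = 5813/6656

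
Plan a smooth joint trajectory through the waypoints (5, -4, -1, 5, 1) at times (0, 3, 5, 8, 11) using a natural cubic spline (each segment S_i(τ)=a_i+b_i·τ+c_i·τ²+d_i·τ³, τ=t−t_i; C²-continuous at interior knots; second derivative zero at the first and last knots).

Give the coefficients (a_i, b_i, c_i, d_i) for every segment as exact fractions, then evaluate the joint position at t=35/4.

Δ: Δ0=-3, Δ1=3/2, Δ2=2, Δ3=-4/3
row 1: diag=10, rhs=27; c'=1/5, d'=27/10
row 2: denom=10−2·1/5=48/5; d'=(3−2·27/10)/(48/5)=-1/4
row 3: denom=12−3·5/16=177/16; d'=(-20−3·-1/4)/(177/16)=-308/177
back: M3=-308/177
back: M2=-1/4−5/16·-308/177=52/177
back: M1=27/10−1/5·52/177=935/354
M: M0=0, M1=935/354, M2=52/177, M3=-308/177, M4=0
seg 0: a=5, c=M0/2=0, d=(M1−M0)/(6·3)=935/6372, b=Δ0−h0·(2M0+M1)/6=-3059/708
seg 1: a=-4, c=M1/2=935/708, d=(M2−M1)/(6·2)=-277/1416, b=Δ1−h1·(2M1+M2)/6=-127/354
seg 2: a=-1, c=M2/2=26/177, d=(M3−M2)/(6·3)=-20/177, b=Δ2−h2·(2M2+M3)/6=152/59
seg 3: a=5, c=M3/2=-154/177, d=(M4−M3)/(6·3)=154/1593, b=Δ3−h3·(2M3+M4)/6=24/59
t_q=35/4 → seg 3, τ=3/4; S=5+24/59·τ+-154/177·τ²+154/1593·τ³=9169/1888

  seg 0: a=5 b=-3059/708 c=0 d=935/6372
  seg 1: a=-4 b=-127/354 c=935/708 d=-277/1416
  seg 2: a=-1 b=152/59 c=26/177 d=-20/177
  seg 3: a=5 b=24/59 c=-154/177 d=154/1593
S(35/4) = 9169/1888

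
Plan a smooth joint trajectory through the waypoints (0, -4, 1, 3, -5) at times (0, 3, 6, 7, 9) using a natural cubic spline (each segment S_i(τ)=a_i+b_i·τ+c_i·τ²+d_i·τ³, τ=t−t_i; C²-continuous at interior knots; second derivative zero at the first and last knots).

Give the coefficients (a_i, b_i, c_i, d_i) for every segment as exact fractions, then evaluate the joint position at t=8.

Δ: Δ0=-4/3, Δ1=5/3, Δ2=2, Δ3=-4
row 1: diag=12, rhs=18; c'=1/4, d'=3/2
row 2: denom=8−3·1/4=29/4; d'=(2−3·3/2)/(29/4)=-10/29
row 3: denom=6−1·4/29=170/29; d'=(-36−1·-10/29)/(170/29)=-517/85
back: M3=-517/85
back: M2=-10/29−4/29·-517/85=42/85
back: M1=3/2−1/4·42/85=117/85
M: M0=0, M1=117/85, M2=42/85, M3=-517/85, M4=0
seg 0: a=0, c=M0/2=0, d=(M1−M0)/(6·3)=13/170, b=Δ0−h0·(2M0+M1)/6=-1031/510
seg 1: a=-4, c=M1/2=117/170, d=(M2−M1)/(6·3)=-5/102, b=Δ1−h1·(2M1+M2)/6=11/255
seg 2: a=1, c=M2/2=21/85, d=(M3−M2)/(6·1)=-559/510, b=Δ2−h2·(2M2+M3)/6=1453/510
seg 3: a=3, c=M3/2=-517/170, d=(M4−M3)/(6·2)=517/1020, b=Δ3−h3·(2M3+M4)/6=14/255
t_q=8 → seg 3, τ=1; S=3+14/255·τ+-517/170·τ²+517/1020·τ³=177/340

  seg 0: a=0 b=-1031/510 c=0 d=13/170
  seg 1: a=-4 b=11/255 c=117/170 d=-5/102
  seg 2: a=1 b=1453/510 c=21/85 d=-559/510
  seg 3: a=3 b=14/255 c=-517/170 d=517/1020
S(8) = 177/340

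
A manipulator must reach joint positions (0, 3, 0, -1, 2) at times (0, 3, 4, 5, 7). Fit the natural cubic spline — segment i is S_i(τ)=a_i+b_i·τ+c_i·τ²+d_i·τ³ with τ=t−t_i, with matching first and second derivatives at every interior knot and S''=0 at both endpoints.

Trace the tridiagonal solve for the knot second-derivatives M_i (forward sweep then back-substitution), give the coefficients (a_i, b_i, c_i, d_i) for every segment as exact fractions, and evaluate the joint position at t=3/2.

Δ: Δ0=1, Δ1=-3, Δ2=-1, Δ3=3/2
row 1: diag=8, rhs=-24; c'=1/8, d'=-3
row 2: denom=4−1·1/8=31/8; d'=(12−1·-3)/(31/8)=120/31
row 3: denom=6−1·8/31=178/31; d'=(15−1·120/31)/(178/31)=345/178
back: M3=345/178
back: M2=120/31−8/31·345/178=300/89
back: M1=-3−1/8·300/89=-609/178
M: M0=0, M1=-609/178, M2=300/89, M3=345/178, M4=0
seg 0: a=0, c=M0/2=0, d=(M1−M0)/(6·3)=-203/1068, b=Δ0−h0·(2M0+M1)/6=965/356
seg 1: a=3, c=M1/2=-609/356, d=(M2−M1)/(6·1)=403/356, b=Δ1−h1·(2M1+M2)/6=-431/178
seg 2: a=0, c=M2/2=150/89, d=(M3−M2)/(6·1)=-85/356, b=Δ2−h2·(2M2+M3)/6=-871/356
seg 3: a=-1, c=M3/2=345/356, d=(M4−M3)/(6·2)=-115/712, b=Δ3−h3·(2M3+M4)/6=37/178
t_q=3/2 → seg 0, τ=3/2; S=0+965/356·τ+0·τ²+-203/1068·τ³=9753/2848

  seg 0: a=0 b=965/356 c=0 d=-203/1068
  seg 1: a=3 b=-431/178 c=-609/356 d=403/356
  seg 2: a=0 b=-871/356 c=150/89 d=-85/356
  seg 3: a=-1 b=37/178 c=345/356 d=-115/712
S(3/2) = 9753/2848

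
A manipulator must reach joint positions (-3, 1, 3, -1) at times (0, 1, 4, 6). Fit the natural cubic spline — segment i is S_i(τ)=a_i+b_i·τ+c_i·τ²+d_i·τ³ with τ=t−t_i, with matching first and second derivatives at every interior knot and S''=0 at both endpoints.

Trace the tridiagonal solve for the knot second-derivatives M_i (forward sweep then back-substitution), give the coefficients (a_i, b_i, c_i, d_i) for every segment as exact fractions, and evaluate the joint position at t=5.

  seg 0: a=-3 b=928/213 c=0 d=-76/213
  seg 1: a=1 b=700/213 c=-76/71 d=14/213
  seg 2: a=3 b=-290/213 c=-34/71 d=17/213
S(5) = 88/71

Δ: Δ0=4, Δ1=2/3, Δ2=-2
row 1: diag=8, rhs=-20; c'=3/8, d'=-5/2
row 2: denom=10−3·3/8=71/8; d'=(-16−3·-5/2)/(71/8)=-68/71
back: M2=-68/71
back: M1=-5/2−3/8·-68/71=-152/71
M: M0=0, M1=-152/71, M2=-68/71, M3=0
seg 0: a=-3, c=M0/2=0, d=(M1−M0)/(6·1)=-76/213, b=Δ0−h0·(2M0+M1)/6=928/213
seg 1: a=1, c=M1/2=-76/71, d=(M2−M1)/(6·3)=14/213, b=Δ1−h1·(2M1+M2)/6=700/213
seg 2: a=3, c=M2/2=-34/71, d=(M3−M2)/(6·2)=17/213, b=Δ2−h2·(2M2+M3)/6=-290/213
t_q=5 → seg 2, τ=1; S=3+-290/213·τ+-34/71·τ²+17/213·τ³=88/71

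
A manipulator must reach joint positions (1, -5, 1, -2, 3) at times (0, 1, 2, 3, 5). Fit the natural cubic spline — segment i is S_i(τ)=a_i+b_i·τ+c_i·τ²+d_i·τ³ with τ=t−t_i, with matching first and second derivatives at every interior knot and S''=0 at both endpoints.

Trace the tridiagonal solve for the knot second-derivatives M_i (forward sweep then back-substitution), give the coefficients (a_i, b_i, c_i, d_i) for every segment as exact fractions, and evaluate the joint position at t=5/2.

  seg 0: a=1 b=-1703/172 c=0 d=671/172
  seg 1: a=-5 b=155/86 c=2013/172 d=-1291/172
  seg 2: a=1 b=463/172 c=-465/43 d=881/172
  seg 3: a=-2 b=-307/86 c=783/172 d=-261/344
S(5/2) = 389/1376

Δ: Δ0=-6, Δ1=6, Δ2=-3, Δ3=5/2
row 1: diag=4, rhs=72; c'=1/4, d'=18
row 2: denom=4−1·1/4=15/4; d'=(-54−1·18)/(15/4)=-96/5
row 3: denom=6−1·4/15=86/15; d'=(33−1·-96/5)/(86/15)=783/86
back: M3=783/86
back: M2=-96/5−4/15·783/86=-930/43
back: M1=18−1/4·-930/43=2013/86
M: M0=0, M1=2013/86, M2=-930/43, M3=783/86, M4=0
seg 0: a=1, c=M0/2=0, d=(M1−M0)/(6·1)=671/172, b=Δ0−h0·(2M0+M1)/6=-1703/172
seg 1: a=-5, c=M1/2=2013/172, d=(M2−M1)/(6·1)=-1291/172, b=Δ1−h1·(2M1+M2)/6=155/86
seg 2: a=1, c=M2/2=-465/43, d=(M3−M2)/(6·1)=881/172, b=Δ2−h2·(2M2+M3)/6=463/172
seg 3: a=-2, c=M3/2=783/172, d=(M4−M3)/(6·2)=-261/344, b=Δ3−h3·(2M3+M4)/6=-307/86
t_q=5/2 → seg 2, τ=1/2; S=1+463/172·τ+-465/43·τ²+881/172·τ³=389/1376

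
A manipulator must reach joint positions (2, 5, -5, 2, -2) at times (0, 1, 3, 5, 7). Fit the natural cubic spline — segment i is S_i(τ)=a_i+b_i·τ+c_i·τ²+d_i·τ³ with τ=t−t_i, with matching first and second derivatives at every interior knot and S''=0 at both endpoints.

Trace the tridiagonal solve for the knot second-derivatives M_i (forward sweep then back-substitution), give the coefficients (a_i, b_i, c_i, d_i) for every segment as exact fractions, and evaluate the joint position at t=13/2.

Δ: Δ0=3, Δ1=-5, Δ2=7/2, Δ3=-2
row 1: diag=6, rhs=-48; c'=1/3, d'=-8
row 2: denom=8−2·1/3=22/3; d'=(51−2·-8)/(22/3)=201/22
row 3: denom=8−2·3/11=82/11; d'=(-33−2·201/22)/(82/11)=-282/41
back: M3=-282/41
back: M2=201/22−3/11·-282/41=903/82
back: M1=-8−1/3·903/82=-957/82
M: M0=0, M1=-957/82, M2=903/82, M3=-282/41, M4=0
seg 0: a=2, c=M0/2=0, d=(M1−M0)/(6·1)=-319/164, b=Δ0−h0·(2M0+M1)/6=811/164
seg 1: a=5, c=M1/2=-957/164, d=(M2−M1)/(6·2)=155/82, b=Δ1−h1·(2M1+M2)/6=-73/82
seg 2: a=-5, c=M2/2=903/164, d=(M3−M2)/(6·2)=-489/328, b=Δ2−h2·(2M2+M3)/6=-127/82
seg 3: a=2, c=M3/2=-141/41, d=(M4−M3)/(6·2)=47/82, b=Δ3−h3·(2M3+M4)/6=106/41
t_q=13/2 → seg 3, τ=3/2; S=2+106/41·τ+-141/41·τ²+47/82·τ³=49/656

  seg 0: a=2 b=811/164 c=0 d=-319/164
  seg 1: a=5 b=-73/82 c=-957/164 d=155/82
  seg 2: a=-5 b=-127/82 c=903/164 d=-489/328
  seg 3: a=2 b=106/41 c=-141/41 d=47/82
S(13/2) = 49/656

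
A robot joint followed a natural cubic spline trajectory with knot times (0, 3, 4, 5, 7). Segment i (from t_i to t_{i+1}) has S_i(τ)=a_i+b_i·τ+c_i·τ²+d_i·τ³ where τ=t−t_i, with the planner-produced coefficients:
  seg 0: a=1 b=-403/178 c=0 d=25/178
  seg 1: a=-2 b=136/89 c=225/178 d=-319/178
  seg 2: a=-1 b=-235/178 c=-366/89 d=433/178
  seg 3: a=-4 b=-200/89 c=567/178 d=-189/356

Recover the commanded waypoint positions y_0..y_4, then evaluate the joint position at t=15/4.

y_0=1 y_1=-2 y_2=-1 y_3=-4 y_4=0
S(15/4) = -10241/11392

y_0 = S_0(0) = a_0 = 1
y_1 = S_1(0) = a_1 = -2
y_2 = S_2(0) = a_2 = -1
y_3 = S_3(0) = a_3 = -4
y_4 = S_3(2) = 0
t_q=15/4 is in segment 1 (τ=3/4); S_1(τ)=-10241/11392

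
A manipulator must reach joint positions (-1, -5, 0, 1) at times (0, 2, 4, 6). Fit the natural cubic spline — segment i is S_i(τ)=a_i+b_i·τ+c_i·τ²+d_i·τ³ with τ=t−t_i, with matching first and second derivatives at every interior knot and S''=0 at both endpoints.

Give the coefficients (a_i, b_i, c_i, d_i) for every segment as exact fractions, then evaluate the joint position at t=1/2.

  seg 0: a=-1 b=-10/3 c=0 d=1/3
  seg 1: a=-5 b=2/3 c=2 d=-13/24
  seg 2: a=0 b=13/6 c=-5/4 d=5/24
S(1/2) = -21/8

Δ: Δ0=-2, Δ1=5/2, Δ2=1/2
row 1: diag=8, rhs=27; c'=1/4, d'=27/8
row 2: denom=8−2·1/4=15/2; d'=(-12−2·27/8)/(15/2)=-5/2
back: M2=-5/2
back: M1=27/8−1/4·-5/2=4
M: M0=0, M1=4, M2=-5/2, M3=0
seg 0: a=-1, c=M0/2=0, d=(M1−M0)/(6·2)=1/3, b=Δ0−h0·(2M0+M1)/6=-10/3
seg 1: a=-5, c=M1/2=2, d=(M2−M1)/(6·2)=-13/24, b=Δ1−h1·(2M1+M2)/6=2/3
seg 2: a=0, c=M2/2=-5/4, d=(M3−M2)/(6·2)=5/24, b=Δ2−h2·(2M2+M3)/6=13/6
t_q=1/2 → seg 0, τ=1/2; S=-1+-10/3·τ+0·τ²+1/3·τ³=-21/8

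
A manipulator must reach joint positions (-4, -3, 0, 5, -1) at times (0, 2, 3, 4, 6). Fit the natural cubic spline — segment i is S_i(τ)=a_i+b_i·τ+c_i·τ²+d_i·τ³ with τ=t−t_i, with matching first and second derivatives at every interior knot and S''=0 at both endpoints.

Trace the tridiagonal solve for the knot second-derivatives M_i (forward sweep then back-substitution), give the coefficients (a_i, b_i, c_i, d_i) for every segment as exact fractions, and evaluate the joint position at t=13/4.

Δ: Δ0=1/2, Δ1=3, Δ2=5, Δ3=-3
row 1: diag=6, rhs=15; c'=1/6, d'=5/2
row 2: denom=4−1·1/6=23/6; d'=(12−1·5/2)/(23/6)=57/23
row 3: denom=6−1·6/23=132/23; d'=(-48−1·57/23)/(132/23)=-387/44
back: M3=-387/44
back: M2=57/23−6/23·-387/44=105/22
back: M1=5/2−1/6·105/22=75/44
M: M0=0, M1=75/44, M2=105/22, M3=-387/44, M4=0
seg 0: a=-4, c=M0/2=0, d=(M1−M0)/(6·2)=25/176, b=Δ0−h0·(2M0+M1)/6=-3/44
seg 1: a=-3, c=M1/2=75/88, d=(M2−M1)/(6·1)=45/88, b=Δ1−h1·(2M1+M2)/6=18/11
seg 2: a=0, c=M2/2=105/44, d=(M3−M2)/(6·1)=-199/88, b=Δ2−h2·(2M2+M3)/6=39/8
seg 3: a=5, c=M3/2=-387/88, d=(M4−M3)/(6·2)=129/176, b=Δ3−h3·(2M3+M4)/6=63/22
t_q=13/4 → seg 2, τ=1/4; S=0+39/8·τ+105/44·τ²+-199/88·τ³=7505/5632

  seg 0: a=-4 b=-3/44 c=0 d=25/176
  seg 1: a=-3 b=18/11 c=75/88 d=45/88
  seg 2: a=0 b=39/8 c=105/44 d=-199/88
  seg 3: a=5 b=63/22 c=-387/88 d=129/176
S(13/4) = 7505/5632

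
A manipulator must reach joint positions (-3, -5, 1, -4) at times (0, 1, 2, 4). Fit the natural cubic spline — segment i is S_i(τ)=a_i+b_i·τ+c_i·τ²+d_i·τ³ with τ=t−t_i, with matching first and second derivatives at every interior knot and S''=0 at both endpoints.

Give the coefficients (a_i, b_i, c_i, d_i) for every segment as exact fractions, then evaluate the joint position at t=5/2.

Δ: Δ0=-2, Δ1=6, Δ2=-5/2
row 1: diag=4, rhs=48; c'=1/4, d'=12
row 2: denom=6−1·1/4=23/4; d'=(-51−1·12)/(23/4)=-252/23
back: M2=-252/23
back: M1=12−1/4·-252/23=339/23
M: M0=0, M1=339/23, M2=-252/23, M3=0
seg 0: a=-3, c=M0/2=0, d=(M1−M0)/(6·1)=113/46, b=Δ0−h0·(2M0+M1)/6=-205/46
seg 1: a=-5, c=M1/2=339/46, d=(M2−M1)/(6·1)=-197/46, b=Δ1−h1·(2M1+M2)/6=67/23
seg 2: a=1, c=M2/2=-126/23, d=(M3−M2)/(6·2)=21/23, b=Δ2−h2·(2M2+M3)/6=221/46
t_q=5/2 → seg 2, τ=1/2; S=1+221/46·τ+-126/23·τ²+21/23·τ³=395/184

  seg 0: a=-3 b=-205/46 c=0 d=113/46
  seg 1: a=-5 b=67/23 c=339/46 d=-197/46
  seg 2: a=1 b=221/46 c=-126/23 d=21/23
S(5/2) = 395/184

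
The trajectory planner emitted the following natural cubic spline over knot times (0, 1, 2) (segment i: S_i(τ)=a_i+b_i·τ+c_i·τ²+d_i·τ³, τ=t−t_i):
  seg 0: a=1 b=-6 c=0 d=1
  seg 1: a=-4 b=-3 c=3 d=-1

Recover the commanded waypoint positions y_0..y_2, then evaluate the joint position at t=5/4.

y_0 = S_0(0) = a_0 = 1
y_1 = S_1(0) = a_1 = -4
y_2 = S_1(1) = -5
t_q=5/4 is in segment 1 (τ=1/4); S_1(τ)=-293/64

y_0=1 y_1=-4 y_2=-5
S(5/4) = -293/64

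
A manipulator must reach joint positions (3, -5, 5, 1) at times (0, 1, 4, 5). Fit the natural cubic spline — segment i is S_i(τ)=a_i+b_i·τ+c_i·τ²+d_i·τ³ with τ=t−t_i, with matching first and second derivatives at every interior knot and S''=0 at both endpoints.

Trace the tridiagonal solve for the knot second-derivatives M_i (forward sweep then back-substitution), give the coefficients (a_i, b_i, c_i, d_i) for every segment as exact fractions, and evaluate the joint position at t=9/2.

Δ: Δ0=-8, Δ1=10/3, Δ2=-4
row 1: diag=8, rhs=68; c'=3/8, d'=17/2
row 2: denom=8−3·3/8=55/8; d'=(-44−3·17/2)/(55/8)=-556/55
back: M2=-556/55
back: M1=17/2−3/8·-556/55=676/55
M: M0=0, M1=676/55, M2=-556/55, M3=0
seg 0: a=3, c=M0/2=0, d=(M1−M0)/(6·1)=338/165, b=Δ0−h0·(2M0+M1)/6=-1658/165
seg 1: a=-5, c=M1/2=338/55, d=(M2−M1)/(6·3)=-56/45, b=Δ1−h1·(2M1+M2)/6=-644/165
seg 2: a=5, c=M2/2=-278/55, d=(M3−M2)/(6·1)=278/165, b=Δ2−h2·(2M2+M3)/6=-104/165
t_q=9/2 → seg 2, τ=1/2; S=5+-104/165·τ+-278/55·τ²+278/165·τ³=799/220

  seg 0: a=3 b=-1658/165 c=0 d=338/165
  seg 1: a=-5 b=-644/165 c=338/55 d=-56/45
  seg 2: a=5 b=-104/165 c=-278/55 d=278/165
S(9/2) = 799/220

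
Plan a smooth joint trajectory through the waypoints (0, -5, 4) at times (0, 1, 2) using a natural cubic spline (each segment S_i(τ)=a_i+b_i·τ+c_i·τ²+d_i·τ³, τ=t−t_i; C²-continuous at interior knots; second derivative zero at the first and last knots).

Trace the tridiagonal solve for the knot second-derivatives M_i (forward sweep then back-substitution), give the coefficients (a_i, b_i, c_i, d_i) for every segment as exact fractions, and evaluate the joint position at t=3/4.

Δ: Δ0=-5, Δ1=9
row 1: diag=4, rhs=84; c'=1/4, d'=21
back: M1=21
M: M0=0, M1=21, M2=0
seg 0: a=0, c=M0/2=0, d=(M1−M0)/(6·1)=7/2, b=Δ0−h0·(2M0+M1)/6=-17/2
seg 1: a=-5, c=M1/2=21/2, d=(M2−M1)/(6·1)=-7/2, b=Δ1−h1·(2M1+M2)/6=2
t_q=3/4 → seg 0, τ=3/4; S=0+-17/2·τ+0·τ²+7/2·τ³=-627/128

  seg 0: a=0 b=-17/2 c=0 d=7/2
  seg 1: a=-5 b=2 c=21/2 d=-7/2
S(3/4) = -627/128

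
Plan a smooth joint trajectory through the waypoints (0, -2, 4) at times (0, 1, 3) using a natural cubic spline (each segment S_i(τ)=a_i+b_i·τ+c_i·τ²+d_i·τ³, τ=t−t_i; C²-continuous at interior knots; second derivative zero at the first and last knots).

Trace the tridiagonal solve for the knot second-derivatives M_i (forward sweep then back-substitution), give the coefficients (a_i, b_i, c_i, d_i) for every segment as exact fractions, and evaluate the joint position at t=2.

  seg 0: a=0 b=-17/6 c=0 d=5/6
  seg 1: a=-2 b=-1/3 c=5/2 d=-5/12
S(2) = -1/4

Δ: Δ0=-2, Δ1=3
row 1: diag=6, rhs=30; c'=1/3, d'=5
back: M1=5
M: M0=0, M1=5, M2=0
seg 0: a=0, c=M0/2=0, d=(M1−M0)/(6·1)=5/6, b=Δ0−h0·(2M0+M1)/6=-17/6
seg 1: a=-2, c=M1/2=5/2, d=(M2−M1)/(6·2)=-5/12, b=Δ1−h1·(2M1+M2)/6=-1/3
t_q=2 → seg 1, τ=1; S=-2+-1/3·τ+5/2·τ²+-5/12·τ³=-1/4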